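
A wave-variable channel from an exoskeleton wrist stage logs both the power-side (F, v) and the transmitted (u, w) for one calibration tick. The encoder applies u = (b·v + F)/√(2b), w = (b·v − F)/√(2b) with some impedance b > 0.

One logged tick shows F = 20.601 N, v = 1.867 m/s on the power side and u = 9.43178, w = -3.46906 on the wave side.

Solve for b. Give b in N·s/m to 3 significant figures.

u + w = 5.96272;  u + w = √(2b)·v, so √(2b) = 5.96272/1.867 = 3.19374.
b = (√(2b))²/2 = 10.20000/2 = 5.10000.
(Check via u − w = 2F/√(2b): u − w = 12.90084, 2F/√(2b) = 12.90085.)

b = 5.1 N·s/m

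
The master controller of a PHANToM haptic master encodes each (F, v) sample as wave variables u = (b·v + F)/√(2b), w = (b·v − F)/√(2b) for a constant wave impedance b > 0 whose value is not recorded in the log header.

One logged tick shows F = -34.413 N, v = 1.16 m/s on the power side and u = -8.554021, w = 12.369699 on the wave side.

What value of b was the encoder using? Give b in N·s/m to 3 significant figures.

b = 5.41 N·s/m

u + w = 3.815678;  u + w = √(2b)·v, so √(2b) = 3.815678/1.16 = 3.289378.
b = (√(2b))²/2 = 10.820005/2 = 5.410002.
(Check via u − w = 2F/√(2b): u − w = -20.923720, 2F/√(2b) = -20.923715.)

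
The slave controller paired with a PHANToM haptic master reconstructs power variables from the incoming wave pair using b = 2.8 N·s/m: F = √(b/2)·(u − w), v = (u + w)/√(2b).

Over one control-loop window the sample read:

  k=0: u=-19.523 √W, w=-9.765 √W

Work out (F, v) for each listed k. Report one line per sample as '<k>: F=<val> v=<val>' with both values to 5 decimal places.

0: F=-11.54582 v=-12.37644

k=0: u−w=-9.75800, u+w=-29.28800; √(b/2)=1.18322, √(2b)=2.36643; F=1.18322×(-9.758)=-11.54582, v=-29.28800/2.36643=-12.37644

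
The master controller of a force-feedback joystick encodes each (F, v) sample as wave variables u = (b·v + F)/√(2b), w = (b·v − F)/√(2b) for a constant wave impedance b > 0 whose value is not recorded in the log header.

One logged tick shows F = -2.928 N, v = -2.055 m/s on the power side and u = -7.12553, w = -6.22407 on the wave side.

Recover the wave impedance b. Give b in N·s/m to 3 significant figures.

b = 21.1 N·s/m

u + w = -13.34960;  u + w = √(2b)·v, so √(2b) = -13.34960/(-2.055) = 6.49616.
b = (√(2b))²/2 = 42.20004/2 = 21.10002.
(Check via u − w = 2F/√(2b): u − w = -0.90146, 2F/√(2b) = -0.90146.)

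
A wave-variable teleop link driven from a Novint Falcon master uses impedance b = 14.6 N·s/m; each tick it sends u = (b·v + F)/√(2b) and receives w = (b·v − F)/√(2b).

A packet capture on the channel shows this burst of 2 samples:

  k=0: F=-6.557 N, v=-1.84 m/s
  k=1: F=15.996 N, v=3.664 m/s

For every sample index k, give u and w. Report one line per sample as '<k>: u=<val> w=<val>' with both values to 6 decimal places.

k=0: b·v=14.6×(-1.84)=-26.864000; √(2b)=5.403702; u=(-26.864000+(-6.557))/5.403702=-6.184834, w=(-26.864000−(-6.557))/5.403702=-3.757979
k=1: b·v=14.6×3.664=53.494400; √(2b)=5.403702; u=(53.494400+15.996)/5.403702=12.859775, w=(53.494400−15.996)/5.403702=6.939390

0: u=-6.184834 w=-3.757979
1: u=12.859775 w=6.939390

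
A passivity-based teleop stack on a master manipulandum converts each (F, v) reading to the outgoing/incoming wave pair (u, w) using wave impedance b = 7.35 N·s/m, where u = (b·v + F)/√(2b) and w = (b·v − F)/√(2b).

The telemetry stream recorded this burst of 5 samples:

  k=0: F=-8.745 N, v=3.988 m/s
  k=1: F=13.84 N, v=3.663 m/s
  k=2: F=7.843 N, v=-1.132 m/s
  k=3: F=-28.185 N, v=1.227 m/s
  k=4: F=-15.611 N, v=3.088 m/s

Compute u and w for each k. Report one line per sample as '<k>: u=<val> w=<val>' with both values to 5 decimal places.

k=0: b·v=7.35×3.988=29.31180; √(2b)=3.83406; u=(29.31180+(-8.745))/3.83406=5.36424, w=(29.31180−(-8.745))/3.83406=9.92598
k=1: b·v=7.35×3.663=26.92305; √(2b)=3.83406; u=(26.92305+13.84)/3.83406=10.63183, w=(26.92305−13.84)/3.83406=3.41232
k=2: b·v=7.35×(-1.132)=-8.32020; √(2b)=3.83406; u=(-8.32020+7.843)/3.83406=-0.12446, w=(-8.32020−7.843)/3.83406=-4.21569
k=3: b·v=7.35×1.227=9.01845; √(2b)=3.83406; u=(9.01845+(-28.185))/3.83406=-4.99902, w=(9.01845−(-28.185))/3.83406=9.70341
k=4: b·v=7.35×3.088=22.69680; √(2b)=3.83406; u=(22.69680+(-15.611))/3.83406=1.84812, w=(22.69680−(-15.611))/3.83406=9.99145

0: u=5.36424 w=9.92598
1: u=10.63183 w=3.41232
2: u=-0.12446 w=-4.21569
3: u=-4.99902 w=9.70341
4: u=1.84812 w=9.99145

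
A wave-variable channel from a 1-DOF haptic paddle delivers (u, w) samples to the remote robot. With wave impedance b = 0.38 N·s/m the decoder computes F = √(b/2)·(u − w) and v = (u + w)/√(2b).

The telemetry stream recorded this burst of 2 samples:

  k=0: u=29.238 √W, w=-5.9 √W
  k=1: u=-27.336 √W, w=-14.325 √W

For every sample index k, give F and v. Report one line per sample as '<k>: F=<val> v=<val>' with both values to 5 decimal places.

k=0: u−w=35.13800, u+w=23.33800; √(b/2)=0.43589, √(2b)=0.87178; F=0.43589×35.138=15.31630, v=23.33800/0.87178=26.77052
k=1: u−w=-13.01100, u+w=-41.66100; √(b/2)=0.43589, √(2b)=0.87178; F=0.43589×(-13.011)=-5.67136, v=-41.66100/0.87178=-47.78844

0: F=15.31630 v=26.77052
1: F=-5.67136 v=-47.78844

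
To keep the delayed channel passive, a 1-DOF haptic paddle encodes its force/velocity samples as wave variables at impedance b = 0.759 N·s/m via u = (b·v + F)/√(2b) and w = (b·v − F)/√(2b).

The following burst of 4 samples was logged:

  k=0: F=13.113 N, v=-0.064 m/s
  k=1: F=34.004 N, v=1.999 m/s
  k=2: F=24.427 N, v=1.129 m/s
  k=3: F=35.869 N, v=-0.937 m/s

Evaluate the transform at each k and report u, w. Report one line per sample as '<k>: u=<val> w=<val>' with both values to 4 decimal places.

k=0: b·v=0.759×(-0.064)=-0.0486; √(2b)=1.2321; u=(-0.0486+13.113)/1.2321=10.6036, w=(-0.0486−13.113)/1.2321=-10.6825
k=1: b·v=0.759×1.999=1.5172; √(2b)=1.2321; u=(1.5172+34.004)/1.2321=28.8305, w=(1.5172−34.004)/1.2321=-26.3676
k=2: b·v=0.759×1.129=0.8569; √(2b)=1.2321; u=(0.8569+24.427)/1.2321=20.5215, w=(0.8569−24.427)/1.2321=-19.1305
k=3: b·v=0.759×(-0.937)=-0.7112; √(2b)=1.2321; u=(-0.7112+35.869)/1.2321=28.5355, w=(-0.7112−35.869)/1.2321=-29.6900

0: u=10.6036 w=-10.6825
1: u=28.8305 w=-26.3676
2: u=20.5215 w=-19.1305
3: u=28.5355 w=-29.6900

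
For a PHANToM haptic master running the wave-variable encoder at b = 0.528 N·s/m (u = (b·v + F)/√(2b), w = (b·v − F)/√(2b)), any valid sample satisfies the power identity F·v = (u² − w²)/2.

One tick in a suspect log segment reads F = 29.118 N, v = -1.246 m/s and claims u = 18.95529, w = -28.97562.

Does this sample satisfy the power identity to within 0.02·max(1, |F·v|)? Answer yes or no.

no

F·v = 29.118×(-1.246) = -36.28103 W.
(u² − w²)/2 = (359.30302 − 839.58655)/2 = -240.14177 W.
|Δ| = 203.86074;  2% of max(1, |F·v|) = 0.72562.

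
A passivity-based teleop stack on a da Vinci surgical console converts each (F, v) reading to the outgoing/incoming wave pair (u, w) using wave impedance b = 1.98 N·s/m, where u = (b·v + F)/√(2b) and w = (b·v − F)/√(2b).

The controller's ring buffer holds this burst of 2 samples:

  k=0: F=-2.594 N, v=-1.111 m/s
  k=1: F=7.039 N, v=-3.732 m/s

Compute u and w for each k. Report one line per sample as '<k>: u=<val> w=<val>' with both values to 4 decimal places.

0: u=-2.4090 w=0.1981
1: u=-0.1761 w=-7.2505

k=0: b·v=1.98×(-1.111)=-2.1998; √(2b)=1.9900; u=(-2.1998+(-2.594))/1.9900=-2.4090, w=(-2.1998−(-2.594))/1.9900=0.1981
k=1: b·v=1.98×(-3.732)=-7.3894; √(2b)=1.9900; u=(-7.3894+7.039)/1.9900=-0.1761, w=(-7.3894−7.039)/1.9900=-7.2505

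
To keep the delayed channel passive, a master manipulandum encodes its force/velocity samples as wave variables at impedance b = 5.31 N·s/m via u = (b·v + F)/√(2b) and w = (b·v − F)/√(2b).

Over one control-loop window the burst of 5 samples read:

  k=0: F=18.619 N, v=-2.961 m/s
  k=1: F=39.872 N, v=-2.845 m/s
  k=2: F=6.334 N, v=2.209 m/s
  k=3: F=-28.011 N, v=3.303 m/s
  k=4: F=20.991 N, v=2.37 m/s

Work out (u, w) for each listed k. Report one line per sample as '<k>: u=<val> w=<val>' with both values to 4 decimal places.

0: u=0.8887 w=-10.5381
1: u=7.5994 w=-16.8707
2: u=5.5430 w=1.6557
3: u=-3.2134 w=13.9774
4: u=10.3030 w=-2.5795

k=0: b·v=5.31×(-2.961)=-15.7229; √(2b)=3.2588; u=(-15.7229+18.619)/3.2588=0.8887, w=(-15.7229−18.619)/3.2588=-10.5381
k=1: b·v=5.31×(-2.845)=-15.1069; √(2b)=3.2588; u=(-15.1069+39.872)/3.2588=7.5994, w=(-15.1069−39.872)/3.2588=-16.8707
k=2: b·v=5.31×2.209=11.7298; √(2b)=3.2588; u=(11.7298+6.334)/3.2588=5.5430, w=(11.7298−6.334)/3.2588=1.6557
k=3: b·v=5.31×3.303=17.5389; √(2b)=3.2588; u=(17.5389+(-28.011))/3.2588=-3.2134, w=(17.5389−(-28.011))/3.2588=13.9774
k=4: b·v=5.31×2.37=12.5847; √(2b)=3.2588; u=(12.5847+20.991)/3.2588=10.3030, w=(12.5847−20.991)/3.2588=-2.5795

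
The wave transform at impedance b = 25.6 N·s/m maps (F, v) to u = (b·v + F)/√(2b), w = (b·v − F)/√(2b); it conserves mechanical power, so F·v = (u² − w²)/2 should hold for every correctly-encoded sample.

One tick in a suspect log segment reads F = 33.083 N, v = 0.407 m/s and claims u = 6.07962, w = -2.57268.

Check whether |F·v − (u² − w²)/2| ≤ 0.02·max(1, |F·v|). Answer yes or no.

F·v = 33.083×0.407 = 13.4648 W.
(u² − w²)/2 = (36.9618 − 6.6187)/2 = 15.1715 W.
|Δ| = 1.7068;  2% of max(1, |F·v|) = 0.2693.

no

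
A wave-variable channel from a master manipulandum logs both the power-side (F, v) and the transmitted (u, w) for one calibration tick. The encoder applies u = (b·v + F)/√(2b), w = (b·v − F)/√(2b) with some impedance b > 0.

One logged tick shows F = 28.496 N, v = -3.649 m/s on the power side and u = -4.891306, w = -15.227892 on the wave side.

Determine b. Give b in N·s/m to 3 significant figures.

b = 15.2 N·s/m

u + w = -20.119198;  u + w = √(2b)·v, so √(2b) = -20.119198/(-3.649) = 5.513620.
b = (√(2b))²/2 = 30.400001/2 = 15.200001.
(Check via u − w = 2F/√(2b): u − w = 10.336586, 2F/√(2b) = 10.336585.)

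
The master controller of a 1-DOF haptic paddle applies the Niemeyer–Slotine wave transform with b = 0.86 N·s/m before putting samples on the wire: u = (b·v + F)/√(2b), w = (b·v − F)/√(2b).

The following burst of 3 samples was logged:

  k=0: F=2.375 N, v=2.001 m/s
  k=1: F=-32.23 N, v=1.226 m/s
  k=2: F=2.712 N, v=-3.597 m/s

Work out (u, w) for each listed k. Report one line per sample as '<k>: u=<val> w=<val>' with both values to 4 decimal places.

k=0: b·v=0.86×2.001=1.7209; √(2b)=1.3115; u=(1.7209+2.375)/1.3115=3.1231, w=(1.7209−2.375)/1.3115=-0.4988
k=1: b·v=0.86×1.226=1.0544; √(2b)=1.3115; u=(1.0544+(-32.23))/1.3115=-23.7712, w=(1.0544−(-32.23))/1.3115=25.3791
k=2: b·v=0.86×(-3.597)=-3.0934; √(2b)=1.3115; u=(-3.0934+2.712)/1.3115=-0.2908, w=(-3.0934−2.712)/1.3115=-4.4266

0: u=3.1231 w=-0.4988
1: u=-23.7712 w=25.3791
2: u=-0.2908 w=-4.4266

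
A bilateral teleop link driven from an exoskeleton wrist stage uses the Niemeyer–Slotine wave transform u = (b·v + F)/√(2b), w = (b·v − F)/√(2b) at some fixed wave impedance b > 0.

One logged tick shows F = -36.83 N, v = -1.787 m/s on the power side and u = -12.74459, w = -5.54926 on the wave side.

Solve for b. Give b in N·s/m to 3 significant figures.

b = 52.4 N·s/m

u + w = -18.29385;  u + w = √(2b)·v, so √(2b) = -18.29385/(-1.787) = 10.23719.
b = (√(2b))²/2 = 104.79996/2 = 52.39998.
(Check via u − w = 2F/√(2b): u − w = -7.19533, 2F/√(2b) = -7.19534.)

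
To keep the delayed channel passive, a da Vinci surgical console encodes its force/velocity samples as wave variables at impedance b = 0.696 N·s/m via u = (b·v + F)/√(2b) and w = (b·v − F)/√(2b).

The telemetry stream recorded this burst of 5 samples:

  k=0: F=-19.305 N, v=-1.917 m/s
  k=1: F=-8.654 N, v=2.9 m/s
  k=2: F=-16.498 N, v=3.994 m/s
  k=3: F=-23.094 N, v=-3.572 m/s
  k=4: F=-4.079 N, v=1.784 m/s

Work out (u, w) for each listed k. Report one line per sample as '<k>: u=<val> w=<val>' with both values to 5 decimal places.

k=0: b·v=0.696×(-1.917)=-1.33423; √(2b)=1.17983; u=(-1.33423+(-19.305))/1.17983=-17.49339, w=(-1.33423−(-19.305))/1.17983=15.23165
k=1: b·v=0.696×2.9=2.01840; √(2b)=1.17983; u=(2.01840+(-8.654))/1.17983=-5.62420, w=(2.01840−(-8.654))/1.17983=9.04571
k=2: b·v=0.696×3.994=2.77982; √(2b)=1.17983; u=(2.77982+(-16.498))/1.17983=-11.62724, w=(2.77982−(-16.498))/1.17983=16.33949
k=3: b·v=0.696×(-3.572)=-2.48611; √(2b)=1.17983; u=(-2.48611+(-23.094))/1.17983=-21.68118, w=(-2.48611−(-23.094))/1.17983=17.46682
k=4: b·v=0.696×1.784=1.24166; √(2b)=1.17983; u=(1.24166+(-4.079))/1.17983=-2.40487, w=(1.24166−(-4.079))/1.17983=4.50969

0: u=-17.49339 w=15.23165
1: u=-5.62420 w=9.04571
2: u=-11.62724 w=16.33949
3: u=-21.68118 w=17.46682
4: u=-2.40487 w=4.50969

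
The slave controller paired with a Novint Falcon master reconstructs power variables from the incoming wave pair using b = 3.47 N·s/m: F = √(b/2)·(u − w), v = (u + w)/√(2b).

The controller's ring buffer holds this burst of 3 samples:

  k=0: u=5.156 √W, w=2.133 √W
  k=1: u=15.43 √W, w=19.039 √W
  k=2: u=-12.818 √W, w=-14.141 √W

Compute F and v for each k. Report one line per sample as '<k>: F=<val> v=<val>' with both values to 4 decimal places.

k=0: u−w=3.0230, u+w=7.2890; √(b/2)=1.3172, √(2b)=2.6344; F=1.3172×3.023=3.9819, v=7.2890/2.6344=2.7669
k=1: u−w=-3.6090, u+w=34.4690; √(b/2)=1.3172, √(2b)=2.6344; F=1.3172×(-3.609)=-4.7538, v=34.4690/2.6344=13.0843
k=2: u−w=1.3230, u+w=-26.9590; √(b/2)=1.3172, √(2b)=2.6344; F=1.3172×1.323=1.7426, v=-26.9590/2.6344=-10.2335

0: F=3.9819 v=2.7669
1: F=-4.7538 v=13.0843
2: F=1.7426 v=-10.2335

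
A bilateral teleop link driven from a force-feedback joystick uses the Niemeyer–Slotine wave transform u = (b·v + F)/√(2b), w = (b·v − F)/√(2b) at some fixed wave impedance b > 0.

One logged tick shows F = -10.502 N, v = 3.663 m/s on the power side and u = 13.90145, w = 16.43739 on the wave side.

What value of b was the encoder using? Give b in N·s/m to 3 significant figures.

b = 34.3 N·s/m

u + w = 30.3388;  u + w = √(2b)·v, so √(2b) = 30.3388/3.663 = 8.2825.
b = (√(2b))²/2 = 68.6000/2 = 34.3000.
(Check via u − w = 2F/√(2b): u − w = -2.5359, 2F/√(2b) = -2.5359.)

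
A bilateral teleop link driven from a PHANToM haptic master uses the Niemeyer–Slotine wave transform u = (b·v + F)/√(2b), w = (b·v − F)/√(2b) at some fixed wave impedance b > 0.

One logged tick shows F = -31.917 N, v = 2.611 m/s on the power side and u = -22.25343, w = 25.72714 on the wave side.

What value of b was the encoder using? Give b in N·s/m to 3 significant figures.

b = 0.885 N·s/m

u + w = 3.47371;  u + w = √(2b)·v, so √(2b) = 3.47371/2.611 = 1.33041.
b = (√(2b))²/2 = 1.77000/2 = 0.88500.
(Check via u − w = 2F/√(2b): u − w = -47.98057, 2F/√(2b) = -47.98057.)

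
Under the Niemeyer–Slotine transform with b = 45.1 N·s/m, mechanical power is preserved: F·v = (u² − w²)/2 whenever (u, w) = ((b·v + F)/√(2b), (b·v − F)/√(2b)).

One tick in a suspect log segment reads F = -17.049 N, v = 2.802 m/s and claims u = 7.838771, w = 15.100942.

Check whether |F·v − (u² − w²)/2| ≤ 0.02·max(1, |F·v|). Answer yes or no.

no

F·v = (-17.049)×2.802 = -47.771298 W.
(u² − w²)/2 = (61.446331 − 228.038449)/2 = -83.296059 W.
|Δ| = 35.524761;  2% of max(1, |F·v|) = 0.955426.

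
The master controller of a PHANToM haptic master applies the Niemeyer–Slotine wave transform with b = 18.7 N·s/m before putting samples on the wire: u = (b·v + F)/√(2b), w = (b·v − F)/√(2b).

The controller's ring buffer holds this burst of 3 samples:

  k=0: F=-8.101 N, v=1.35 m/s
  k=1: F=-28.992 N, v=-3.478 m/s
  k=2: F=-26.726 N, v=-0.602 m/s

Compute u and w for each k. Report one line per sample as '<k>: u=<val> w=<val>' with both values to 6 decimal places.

k=0: b·v=18.7×1.35=25.245000; √(2b)=6.115554; u=(25.245000+(-8.101))/6.115554=2.803344, w=(25.245000−(-8.101))/6.115554=5.452654
k=1: b·v=18.7×(-3.478)=-65.038600; √(2b)=6.115554; u=(-65.038600+(-28.992))/6.115554=-15.375647, w=(-65.038600−(-28.992))/6.115554=-5.894249
k=2: b·v=18.7×(-0.602)=-11.257400; √(2b)=6.115554; u=(-11.257400+(-26.726))/6.115554=-6.210950, w=(-11.257400−(-26.726))/6.115554=2.529387

0: u=2.803344 w=5.452654
1: u=-15.375647 w=-5.894249
2: u=-6.210950 w=2.529387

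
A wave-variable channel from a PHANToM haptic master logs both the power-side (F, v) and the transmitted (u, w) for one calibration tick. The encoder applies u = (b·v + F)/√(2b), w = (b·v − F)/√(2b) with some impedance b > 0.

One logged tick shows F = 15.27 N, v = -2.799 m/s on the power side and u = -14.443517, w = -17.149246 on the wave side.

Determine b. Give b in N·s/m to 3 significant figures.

b = 63.7 N·s/m

u + w = -31.592763;  u + w = √(2b)·v, so √(2b) = -31.592763/(-2.799) = 11.287161.
b = (√(2b))²/2 = 127.399998/2 = 63.699999.
(Check via u − w = 2F/√(2b): u − w = 2.705729, 2F/√(2b) = 2.705729.)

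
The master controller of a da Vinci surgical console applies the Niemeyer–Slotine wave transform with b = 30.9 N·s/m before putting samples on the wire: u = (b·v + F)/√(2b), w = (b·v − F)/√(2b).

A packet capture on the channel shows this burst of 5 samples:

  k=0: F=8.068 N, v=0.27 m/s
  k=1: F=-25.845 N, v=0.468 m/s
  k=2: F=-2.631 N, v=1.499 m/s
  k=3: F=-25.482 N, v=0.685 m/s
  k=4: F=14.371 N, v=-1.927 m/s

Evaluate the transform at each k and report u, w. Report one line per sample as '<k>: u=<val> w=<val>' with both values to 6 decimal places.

k=0: b·v=30.9×0.27=8.343000; √(2b)=7.861298; u=(8.343000+8.068)/7.861298=2.087569, w=(8.343000−8.068)/7.861298=0.034982
k=1: b·v=30.9×0.468=14.461200; √(2b)=7.861298; u=(14.461200+(-25.845))/7.861298=-1.448082, w=(14.461200−(-25.845))/7.861298=5.127169
k=2: b·v=30.9×1.499=46.319100; √(2b)=7.861298; u=(46.319100+(-2.631))/7.861298=5.557365, w=(46.319100−(-2.631))/7.861298=6.226720
k=3: b·v=30.9×0.685=21.166500; √(2b)=7.861298; u=(21.166500+(-25.482))/7.861298=-0.548955, w=(21.166500−(-25.482))/7.861298=5.933944
k=4: b·v=30.9×(-1.927)=-59.544300; √(2b)=7.861298; u=(-59.544300+14.371)/7.861298=-5.746291, w=(-59.544300−14.371)/7.861298=-9.402430

0: u=2.087569 w=0.034982
1: u=-1.448082 w=5.127169
2: u=5.557365 w=6.226720
3: u=-0.548955 w=5.933944
4: u=-5.746291 w=-9.402430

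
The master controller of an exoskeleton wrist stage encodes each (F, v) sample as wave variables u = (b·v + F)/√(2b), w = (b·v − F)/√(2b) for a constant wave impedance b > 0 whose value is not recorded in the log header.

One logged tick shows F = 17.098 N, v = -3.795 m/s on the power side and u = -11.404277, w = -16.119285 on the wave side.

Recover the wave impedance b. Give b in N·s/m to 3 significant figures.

b = 26.3 N·s/m

u + w = -27.523562;  u + w = √(2b)·v, so √(2b) = -27.523562/(-3.795) = 7.252586.
b = (√(2b))²/2 = 52.599997/2 = 26.299998.
(Check via u − w = 2F/√(2b): u − w = 4.715008, 2F/√(2b) = 4.715008.)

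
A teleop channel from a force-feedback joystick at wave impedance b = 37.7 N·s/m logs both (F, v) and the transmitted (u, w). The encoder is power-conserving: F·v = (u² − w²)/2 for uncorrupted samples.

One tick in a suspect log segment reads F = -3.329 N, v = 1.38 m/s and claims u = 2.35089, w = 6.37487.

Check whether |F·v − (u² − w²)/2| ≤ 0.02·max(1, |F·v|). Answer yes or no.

no

F·v = (-3.329)×1.38 = -4.59402 W.
(u² − w²)/2 = (5.52668 − 40.63897)/2 = -17.55614 W.
|Δ| = 12.96212;  2% of max(1, |F·v|) = 0.09188.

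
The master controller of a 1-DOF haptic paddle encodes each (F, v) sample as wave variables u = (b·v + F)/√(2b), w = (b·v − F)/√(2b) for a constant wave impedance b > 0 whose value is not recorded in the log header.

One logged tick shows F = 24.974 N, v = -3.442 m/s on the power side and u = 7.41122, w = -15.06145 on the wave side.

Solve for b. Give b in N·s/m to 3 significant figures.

u + w = -7.65023;  u + w = √(2b)·v, so √(2b) = -7.65023/(-3.442) = 2.22261.
b = (√(2b))²/2 = 4.94000/2 = 2.47000.
(Check via u − w = 2F/√(2b): u − w = 22.47267, 2F/√(2b) = 22.47266.)

b = 2.47 N·s/m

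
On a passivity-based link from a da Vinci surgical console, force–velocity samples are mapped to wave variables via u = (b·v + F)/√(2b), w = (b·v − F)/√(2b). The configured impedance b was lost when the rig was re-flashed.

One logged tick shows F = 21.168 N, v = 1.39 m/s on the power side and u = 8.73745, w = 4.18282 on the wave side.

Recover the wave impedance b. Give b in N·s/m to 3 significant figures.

u + w = 12.92027;  u + w = √(2b)·v, so √(2b) = 12.92027/1.39 = 9.29516.
b = (√(2b))²/2 = 86.39997/2 = 43.19998.
(Check via u − w = 2F/√(2b): u − w = 4.55463, 2F/√(2b) = 4.55463.)

b = 43.2 N·s/m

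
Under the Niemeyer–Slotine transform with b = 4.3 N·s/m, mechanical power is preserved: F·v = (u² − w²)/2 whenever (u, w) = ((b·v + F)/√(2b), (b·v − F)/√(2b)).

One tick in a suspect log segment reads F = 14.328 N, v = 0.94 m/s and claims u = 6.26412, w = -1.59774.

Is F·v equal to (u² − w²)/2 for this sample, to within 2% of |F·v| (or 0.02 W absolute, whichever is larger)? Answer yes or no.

F·v = 14.328×0.94 = 13.4683 W.
(u² − w²)/2 = (39.2392 − 2.5528)/2 = 18.3432 W.
|Δ| = 4.8749;  2% of max(1, |F·v|) = 0.2694.

no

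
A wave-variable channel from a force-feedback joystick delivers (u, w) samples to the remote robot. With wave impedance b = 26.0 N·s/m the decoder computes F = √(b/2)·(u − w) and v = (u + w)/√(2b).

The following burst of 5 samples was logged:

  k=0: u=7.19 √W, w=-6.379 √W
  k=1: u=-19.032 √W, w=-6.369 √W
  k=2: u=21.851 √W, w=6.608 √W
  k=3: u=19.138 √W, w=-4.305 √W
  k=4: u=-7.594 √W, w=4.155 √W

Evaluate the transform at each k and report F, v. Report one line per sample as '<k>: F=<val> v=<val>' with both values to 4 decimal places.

k=0: u−w=13.5690, u+w=0.8110; √(b/2)=3.6056, √(2b)=7.2111; F=3.6056×13.569=48.9237, v=0.8110/7.2111=0.1125
k=1: u−w=-12.6630, u+w=-25.4010; √(b/2)=3.6056, √(2b)=7.2111; F=3.6056×(-12.663)=-45.6571, v=-25.4010/7.2111=-3.5225
k=2: u−w=15.2430, u+w=28.4590; √(b/2)=3.6056, √(2b)=7.2111; F=3.6056×15.243=54.9594, v=28.4590/7.2111=3.9466
k=3: u−w=23.4430, u+w=14.8330; √(b/2)=3.6056, √(2b)=7.2111; F=3.6056×23.443=84.5249, v=14.8330/7.2111=2.0570
k=4: u−w=-11.7490, u+w=-3.4390; √(b/2)=3.6056, √(2b)=7.2111; F=3.6056×(-11.749)=-42.3616, v=-3.4390/7.2111=-0.4769

0: F=48.9237 v=0.1125
1: F=-45.6571 v=-3.5225
2: F=54.9594 v=3.9466
3: F=84.5249 v=2.0570
4: F=-42.3616 v=-0.4769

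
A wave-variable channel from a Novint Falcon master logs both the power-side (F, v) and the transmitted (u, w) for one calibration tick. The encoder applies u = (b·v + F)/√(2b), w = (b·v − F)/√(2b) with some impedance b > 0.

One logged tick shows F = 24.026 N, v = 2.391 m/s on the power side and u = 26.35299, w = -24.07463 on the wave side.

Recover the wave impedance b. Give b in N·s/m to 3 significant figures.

u + w = 2.2784;  u + w = √(2b)·v, so √(2b) = 2.2784/2.391 = 0.9529.
b = (√(2b))²/2 = 0.9080/2 = 0.4540.
(Check via u − w = 2F/√(2b): u − w = 50.4276, 2F/√(2b) = 50.4276.)

b = 0.454 N·s/m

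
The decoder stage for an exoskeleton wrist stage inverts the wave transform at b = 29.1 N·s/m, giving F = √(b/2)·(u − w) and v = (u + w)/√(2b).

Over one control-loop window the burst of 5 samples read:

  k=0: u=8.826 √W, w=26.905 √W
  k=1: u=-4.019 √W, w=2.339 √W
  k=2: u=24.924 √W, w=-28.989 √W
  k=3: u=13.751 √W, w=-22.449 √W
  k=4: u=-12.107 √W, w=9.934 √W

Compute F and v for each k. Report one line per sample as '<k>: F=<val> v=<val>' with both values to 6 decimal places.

0: F=-68.961373 v=4.683642
1: F=-24.252249 v=-0.220215
2: F=205.648239 v=-0.532843
3: F=138.082953 v=-1.140139
4: F=-84.074209 v=-0.284838

k=0: u−w=-18.079000, u+w=35.731000; √(b/2)=3.814446, √(2b)=7.628892; F=3.814446×(-18.079)=-68.961373, v=35.731000/7.628892=4.683642
k=1: u−w=-6.358000, u+w=-1.680000; √(b/2)=3.814446, √(2b)=7.628892; F=3.814446×(-6.358)=-24.252249, v=-1.680000/7.628892=-0.220215
k=2: u−w=53.913000, u+w=-4.065000; √(b/2)=3.814446, √(2b)=7.628892; F=3.814446×53.913=205.648239, v=-4.065000/7.628892=-0.532843
k=3: u−w=36.200000, u+w=-8.698000; √(b/2)=3.814446, √(2b)=7.628892; F=3.814446×36.2=138.082953, v=-8.698000/7.628892=-1.140139
k=4: u−w=-22.041000, u+w=-2.173000; √(b/2)=3.814446, √(2b)=7.628892; F=3.814446×(-22.041)=-84.074209, v=-2.173000/7.628892=-0.284838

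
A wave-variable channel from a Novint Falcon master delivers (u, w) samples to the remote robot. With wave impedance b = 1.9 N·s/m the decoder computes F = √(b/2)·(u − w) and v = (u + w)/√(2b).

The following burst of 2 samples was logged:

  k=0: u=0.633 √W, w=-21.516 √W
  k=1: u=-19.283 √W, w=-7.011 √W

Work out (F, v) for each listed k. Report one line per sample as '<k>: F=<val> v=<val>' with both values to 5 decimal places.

0: F=21.58817 v=-10.71275
1: F=-11.96127 v=-13.48854

k=0: u−w=22.14900, u+w=-20.88300; √(b/2)=0.97468, √(2b)=1.94936; F=0.97468×22.149=21.58817, v=-20.88300/1.94936=-10.71275
k=1: u−w=-12.27200, u+w=-26.29400; √(b/2)=0.97468, √(2b)=1.94936; F=0.97468×(-12.272)=-11.96127, v=-26.29400/1.94936=-13.48854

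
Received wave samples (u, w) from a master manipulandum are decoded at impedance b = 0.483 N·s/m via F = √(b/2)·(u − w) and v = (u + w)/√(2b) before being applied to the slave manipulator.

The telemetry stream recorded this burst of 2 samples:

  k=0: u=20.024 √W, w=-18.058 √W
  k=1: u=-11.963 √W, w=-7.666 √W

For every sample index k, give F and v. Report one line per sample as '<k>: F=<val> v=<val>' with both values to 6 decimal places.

0: F=18.714504 v=2.000299
1: F=-2.111660 v=-19.971451

k=0: u−w=38.082000, u+w=1.966000; √(b/2)=0.491426, √(2b)=0.982853; F=0.491426×38.082=18.714504, v=1.966000/0.982853=2.000299
k=1: u−w=-4.297000, u+w=-19.629000; √(b/2)=0.491426, √(2b)=0.982853; F=0.491426×(-4.297)=-2.111660, v=-19.629000/0.982853=-19.971451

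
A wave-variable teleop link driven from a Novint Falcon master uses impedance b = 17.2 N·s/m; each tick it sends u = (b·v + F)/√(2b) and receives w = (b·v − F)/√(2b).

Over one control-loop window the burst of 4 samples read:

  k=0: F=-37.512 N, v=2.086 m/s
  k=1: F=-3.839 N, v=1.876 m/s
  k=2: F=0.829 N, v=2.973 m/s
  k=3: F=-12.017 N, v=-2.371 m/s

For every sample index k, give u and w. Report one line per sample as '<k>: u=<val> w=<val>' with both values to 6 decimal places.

k=0: b·v=17.2×2.086=35.879200; √(2b)=5.865151; u=(35.879200+(-37.512))/5.865151=-0.278390, w=(35.879200−(-37.512))/5.865151=12.513096
k=1: b·v=17.2×1.876=32.267200; √(2b)=5.865151; u=(32.267200+(-3.839))/5.865151=4.846968, w=(32.267200−(-3.839))/5.865151=6.156056
k=2: b·v=17.2×2.973=51.135600; √(2b)=5.865151; u=(51.135600+0.829)/5.865151=8.859891, w=(51.135600−0.829)/5.865151=8.577204
k=3: b·v=17.2×(-2.371)=-40.781200; √(2b)=5.865151; u=(-40.781200+(-12.017))/5.865151=-9.002018, w=(-40.781200−(-12.017))/5.865151=-4.904255

0: u=-0.278390 w=12.513096
1: u=4.846968 w=6.156056
2: u=8.859891 w=8.577204
3: u=-9.002018 w=-4.904255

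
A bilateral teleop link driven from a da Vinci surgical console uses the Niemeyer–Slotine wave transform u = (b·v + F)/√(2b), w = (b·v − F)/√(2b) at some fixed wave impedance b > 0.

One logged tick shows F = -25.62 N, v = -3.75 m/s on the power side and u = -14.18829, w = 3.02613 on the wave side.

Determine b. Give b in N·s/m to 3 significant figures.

b = 4.43 N·s/m

u + w = -11.1622;  u + w = √(2b)·v, so √(2b) = -11.1622/(-3.75) = 2.9766.
b = (√(2b))²/2 = 8.8600/2 = 4.4300.
(Check via u − w = 2F/√(2b): u − w = -17.2144, 2F/√(2b) = -17.2144.)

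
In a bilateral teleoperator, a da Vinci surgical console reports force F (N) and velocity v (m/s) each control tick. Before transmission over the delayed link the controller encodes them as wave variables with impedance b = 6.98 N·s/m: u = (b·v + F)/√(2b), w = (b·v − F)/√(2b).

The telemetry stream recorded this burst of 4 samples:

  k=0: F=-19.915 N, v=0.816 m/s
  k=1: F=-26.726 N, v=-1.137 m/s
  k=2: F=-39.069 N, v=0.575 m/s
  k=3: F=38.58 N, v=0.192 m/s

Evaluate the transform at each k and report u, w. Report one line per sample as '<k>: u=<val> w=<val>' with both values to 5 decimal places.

0: u=-3.80571 w=6.85454
1: u=-9.27714 w=5.02896
2: u=-9.38239 w=11.53077
3: u=10.68439 w=-9.96701

k=0: b·v=6.98×0.816=5.69568; √(2b)=3.73631; u=(5.69568+(-19.915))/3.73631=-3.80571, w=(5.69568−(-19.915))/3.73631=6.85454
k=1: b·v=6.98×(-1.137)=-7.93626; √(2b)=3.73631; u=(-7.93626+(-26.726))/3.73631=-9.27714, w=(-7.93626−(-26.726))/3.73631=5.02896
k=2: b·v=6.98×0.575=4.01350; √(2b)=3.73631; u=(4.01350+(-39.069))/3.73631=-9.38239, w=(4.01350−(-39.069))/3.73631=11.53077
k=3: b·v=6.98×0.192=1.34016; √(2b)=3.73631; u=(1.34016+38.58)/3.73631=10.68439, w=(1.34016−38.58)/3.73631=-9.96701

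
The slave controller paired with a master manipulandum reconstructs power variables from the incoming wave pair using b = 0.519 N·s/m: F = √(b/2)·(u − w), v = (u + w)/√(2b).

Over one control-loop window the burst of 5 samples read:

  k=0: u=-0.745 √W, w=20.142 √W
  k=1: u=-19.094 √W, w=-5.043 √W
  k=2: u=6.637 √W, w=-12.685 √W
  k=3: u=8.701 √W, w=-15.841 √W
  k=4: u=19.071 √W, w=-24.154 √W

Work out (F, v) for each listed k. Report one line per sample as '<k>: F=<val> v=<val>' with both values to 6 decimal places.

0: F=-10.640076 v=19.038639
1: F=-7.157740 v=-23.691067
2: F=9.842848 v=-5.936263
3: F=12.501975 v=-7.008088
4: F=22.019309 v=-4.989091

k=0: u−w=-20.887000, u+w=19.397000; √(b/2)=0.509411, √(2b)=1.018823; F=0.509411×(-20.887)=-10.640076, v=19.397000/1.018823=19.038639
k=1: u−w=-14.051000, u+w=-24.137000; √(b/2)=0.509411, √(2b)=1.018823; F=0.509411×(-14.051)=-7.157740, v=-24.137000/1.018823=-23.691067
k=2: u−w=19.322000, u+w=-6.048000; √(b/2)=0.509411, √(2b)=1.018823; F=0.509411×19.322=9.842848, v=-6.048000/1.018823=-5.936263
k=3: u−w=24.542000, u+w=-7.140000; √(b/2)=0.509411, √(2b)=1.018823; F=0.509411×24.542=12.501975, v=-7.140000/1.018823=-7.008088
k=4: u−w=43.225000, u+w=-5.083000; √(b/2)=0.509411, √(2b)=1.018823; F=0.509411×43.225=22.019309, v=-5.083000/1.018823=-4.989091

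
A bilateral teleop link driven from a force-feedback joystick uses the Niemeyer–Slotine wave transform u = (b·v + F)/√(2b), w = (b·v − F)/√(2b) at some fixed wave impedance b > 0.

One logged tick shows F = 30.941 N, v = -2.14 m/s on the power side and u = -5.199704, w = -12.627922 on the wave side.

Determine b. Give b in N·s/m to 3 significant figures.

b = 34.7 N·s/m

u + w = -17.827626;  u + w = √(2b)·v, so √(2b) = -17.827626/(-2.14) = 8.330666.
b = (√(2b))²/2 = 69.400002/2 = 34.700001.
(Check via u − w = 2F/√(2b): u − w = 7.428218, 2F/√(2b) = 7.428217.)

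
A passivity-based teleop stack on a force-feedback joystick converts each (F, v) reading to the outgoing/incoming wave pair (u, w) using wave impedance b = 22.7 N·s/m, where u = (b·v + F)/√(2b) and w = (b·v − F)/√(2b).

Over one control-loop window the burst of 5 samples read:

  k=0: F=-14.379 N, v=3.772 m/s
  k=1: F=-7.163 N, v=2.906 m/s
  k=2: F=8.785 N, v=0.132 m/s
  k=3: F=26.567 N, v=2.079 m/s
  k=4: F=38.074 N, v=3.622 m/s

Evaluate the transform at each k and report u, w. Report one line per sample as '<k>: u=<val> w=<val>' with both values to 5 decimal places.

0: u=10.57375 w=14.84181
1: u=8.72716 w=10.85333
2: u=1.74851 w=-0.85910
3: u=10.94699 w=3.06121
4: u=17.85311 w=6.55175

k=0: b·v=22.7×3.772=85.62440; √(2b)=6.73795; u=(85.62440+(-14.379))/6.73795=10.57375, w=(85.62440−(-14.379))/6.73795=14.84181
k=1: b·v=22.7×2.906=65.96620; √(2b)=6.73795; u=(65.96620+(-7.163))/6.73795=8.72716, w=(65.96620−(-7.163))/6.73795=10.85333
k=2: b·v=22.7×0.132=2.99640; √(2b)=6.73795; u=(2.99640+8.785)/6.73795=1.74851, w=(2.99640−8.785)/6.73795=-0.85910
k=3: b·v=22.7×2.079=47.19330; √(2b)=6.73795; u=(47.19330+26.567)/6.73795=10.94699, w=(47.19330−26.567)/6.73795=3.06121
k=4: b·v=22.7×3.622=82.21940; √(2b)=6.73795; u=(82.21940+38.074)/6.73795=17.85311, w=(82.21940−38.074)/6.73795=6.55175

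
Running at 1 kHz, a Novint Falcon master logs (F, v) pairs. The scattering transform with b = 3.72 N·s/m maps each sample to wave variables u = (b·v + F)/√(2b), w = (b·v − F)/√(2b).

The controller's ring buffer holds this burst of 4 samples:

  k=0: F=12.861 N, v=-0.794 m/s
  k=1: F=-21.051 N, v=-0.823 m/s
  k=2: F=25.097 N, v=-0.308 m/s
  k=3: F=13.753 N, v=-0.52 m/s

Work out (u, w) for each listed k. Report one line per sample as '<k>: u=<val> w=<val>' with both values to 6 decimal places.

k=0: b·v=3.72×(-0.794)=-2.953680; √(2b)=2.727636; u=(-2.953680+12.861)/2.727636=3.632200, w=(-2.953680−12.861)/2.727636=-5.797943
k=1: b·v=3.72×(-0.823)=-3.061560; √(2b)=2.727636; u=(-3.061560+(-21.051))/2.727636=-8.840093, w=(-3.061560−(-21.051))/2.727636=6.595249
k=2: b·v=3.72×(-0.308)=-1.145760; √(2b)=2.727636; u=(-1.145760+25.097)/2.727636=8.780951, w=(-1.145760−25.097)/2.727636=-9.621063
k=3: b·v=3.72×(-0.52)=-1.934400; √(2b)=2.727636; u=(-1.934400+13.753)/2.727636=4.332909, w=(-1.934400−13.753)/2.727636=-5.751280

0: u=3.632200 w=-5.797943
1: u=-8.840093 w=6.595249
2: u=8.780951 w=-9.621063
3: u=4.332909 w=-5.751280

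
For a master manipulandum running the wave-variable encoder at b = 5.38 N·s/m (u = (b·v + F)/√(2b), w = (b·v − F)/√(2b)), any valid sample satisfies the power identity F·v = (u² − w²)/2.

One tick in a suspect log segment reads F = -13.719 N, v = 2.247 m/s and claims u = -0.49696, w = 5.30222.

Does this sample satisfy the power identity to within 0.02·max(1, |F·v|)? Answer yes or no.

F·v = (-13.719)×2.247 = -30.82659 W.
(u² − w²)/2 = (0.24697 − 28.11354)/2 = -13.93328 W.
|Δ| = 16.89331;  2% of max(1, |F·v|) = 0.61653.

no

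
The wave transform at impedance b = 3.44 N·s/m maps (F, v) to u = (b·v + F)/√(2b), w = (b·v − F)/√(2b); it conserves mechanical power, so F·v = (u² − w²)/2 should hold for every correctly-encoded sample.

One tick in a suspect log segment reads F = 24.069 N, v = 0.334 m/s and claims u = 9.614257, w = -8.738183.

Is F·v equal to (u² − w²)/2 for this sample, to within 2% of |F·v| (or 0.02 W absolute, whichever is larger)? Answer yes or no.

F·v = 24.069×0.334 = 8.039046 W.
(u² − w²)/2 = (92.433938 − 76.355842)/2 = 8.039048 W.
|Δ| = 0.000002;  2% of max(1, |F·v|) = 0.160781.

yes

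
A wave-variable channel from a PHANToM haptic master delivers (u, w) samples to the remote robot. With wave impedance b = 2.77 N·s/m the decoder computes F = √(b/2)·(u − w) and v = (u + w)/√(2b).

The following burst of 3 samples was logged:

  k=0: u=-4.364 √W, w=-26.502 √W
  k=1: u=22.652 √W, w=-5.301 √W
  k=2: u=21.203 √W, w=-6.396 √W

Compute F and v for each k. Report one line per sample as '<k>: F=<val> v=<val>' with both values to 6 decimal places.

0: F=26.053332 v=-13.113707
1: F=32.896774 v=7.371734
2: F=32.480165 v=6.290891

k=0: u−w=22.138000, u+w=-30.866000; √(b/2)=1.176860, √(2b)=2.353720; F=1.176860×22.138=26.053332, v=-30.866000/2.353720=-13.113707
k=1: u−w=27.953000, u+w=17.351000; √(b/2)=1.176860, √(2b)=2.353720; F=1.176860×27.953=32.896774, v=17.351000/2.353720=7.371734
k=2: u−w=27.599000, u+w=14.807000; √(b/2)=1.176860, √(2b)=2.353720; F=1.176860×27.599=32.480165, v=14.807000/2.353720=6.290891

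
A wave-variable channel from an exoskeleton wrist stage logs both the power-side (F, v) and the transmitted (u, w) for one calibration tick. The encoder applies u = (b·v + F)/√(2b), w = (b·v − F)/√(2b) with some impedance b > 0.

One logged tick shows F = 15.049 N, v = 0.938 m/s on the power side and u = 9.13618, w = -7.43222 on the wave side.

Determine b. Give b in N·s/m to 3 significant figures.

u + w = 1.7040;  u + w = √(2b)·v, so √(2b) = 1.7040/0.938 = 1.8166.
b = (√(2b))²/2 = 3.3000/2 = 1.6500.
(Check via u − w = 2F/√(2b): u − w = 16.5684, 2F/√(2b) = 16.5684.)

b = 1.65 N·s/m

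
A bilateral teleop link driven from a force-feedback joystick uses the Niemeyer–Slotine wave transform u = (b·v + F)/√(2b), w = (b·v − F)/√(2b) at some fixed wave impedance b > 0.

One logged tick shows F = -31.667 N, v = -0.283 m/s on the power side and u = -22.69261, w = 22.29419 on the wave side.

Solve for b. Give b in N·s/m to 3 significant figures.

b = 0.991 N·s/m

u + w = -0.39842;  u + w = √(2b)·v, so √(2b) = -0.39842/(-0.283) = 1.40784.
b = (√(2b))²/2 = 1.98203/2 = 0.99101.
(Check via u − w = 2F/√(2b): u − w = -44.98680, 2F/√(2b) = -44.98650.)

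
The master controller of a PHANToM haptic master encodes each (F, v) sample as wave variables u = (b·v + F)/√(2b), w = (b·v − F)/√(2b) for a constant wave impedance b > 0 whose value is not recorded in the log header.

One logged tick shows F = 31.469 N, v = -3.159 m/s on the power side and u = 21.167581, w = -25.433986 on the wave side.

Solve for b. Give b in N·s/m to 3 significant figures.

b = 0.912 N·s/m

u + w = -4.266405;  u + w = √(2b)·v, so √(2b) = -4.266405/(-3.159) = 1.350556.
b = (√(2b))²/2 = 1.824000/2 = 0.912000.
(Check via u − w = 2F/√(2b): u − w = 46.601567, 2F/√(2b) = 46.601563.)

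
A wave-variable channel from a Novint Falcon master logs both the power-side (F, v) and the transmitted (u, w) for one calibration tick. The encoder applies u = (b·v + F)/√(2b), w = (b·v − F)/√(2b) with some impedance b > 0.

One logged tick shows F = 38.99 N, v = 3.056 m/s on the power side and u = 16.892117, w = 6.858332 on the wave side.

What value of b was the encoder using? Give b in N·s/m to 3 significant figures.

b = 30.2 N·s/m

u + w = 23.750449;  u + w = √(2b)·v, so √(2b) = 23.750449/3.056 = 7.771744.
b = (√(2b))²/2 = 60.400001/2 = 30.200001.
(Check via u − w = 2F/√(2b): u − w = 10.033785, 2F/√(2b) = 10.033784.)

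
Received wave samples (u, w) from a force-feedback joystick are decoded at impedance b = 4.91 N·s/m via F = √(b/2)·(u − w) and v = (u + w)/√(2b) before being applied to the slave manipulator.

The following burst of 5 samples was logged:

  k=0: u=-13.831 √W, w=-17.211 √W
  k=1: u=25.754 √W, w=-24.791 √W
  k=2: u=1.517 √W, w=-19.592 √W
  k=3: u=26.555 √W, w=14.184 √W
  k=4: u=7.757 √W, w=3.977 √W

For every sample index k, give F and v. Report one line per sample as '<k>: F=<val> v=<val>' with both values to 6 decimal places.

k=0: u−w=3.380000, u+w=-31.042000; √(b/2)=1.566844, √(2b)=3.133688; F=1.566844×3.38=5.295933, v=-31.042000/3.133688=-9.905900
k=1: u−w=50.545000, u+w=0.963000; √(b/2)=1.566844, √(2b)=3.133688; F=1.566844×50.545=79.196128, v=0.963000/3.133688=0.307306
k=2: u−w=21.109000, u+w=-18.075000; √(b/2)=1.566844, √(2b)=3.133688; F=1.566844×21.109=33.074509, v=-18.075000/3.133688=-5.767964
k=3: u−w=12.371000, u+w=40.739000; √(b/2)=1.566844, √(2b)=3.133688; F=1.566844×12.371=19.383427, v=40.739000/3.133688=13.000337
k=4: u−w=3.780000, u+w=11.734000; √(b/2)=1.566844, √(2b)=3.133688; F=1.566844×3.78=5.922670, v=11.734000/3.133688=3.744470

0: F=5.295933 v=-9.905900
1: F=79.196128 v=0.307306
2: F=33.074509 v=-5.767964
3: F=19.383427 v=13.000337
4: F=5.922670 v=3.744470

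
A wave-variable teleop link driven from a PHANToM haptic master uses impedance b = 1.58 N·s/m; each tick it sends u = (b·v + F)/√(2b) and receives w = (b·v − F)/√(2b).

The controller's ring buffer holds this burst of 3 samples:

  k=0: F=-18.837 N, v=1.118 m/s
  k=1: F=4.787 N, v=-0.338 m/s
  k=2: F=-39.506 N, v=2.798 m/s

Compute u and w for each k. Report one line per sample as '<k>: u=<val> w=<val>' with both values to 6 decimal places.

0: u=-9.602940 w=11.590341
1: u=2.392477 w=-2.993319
2: u=-19.736945 w=24.710778

k=0: b·v=1.58×1.118=1.766440; √(2b)=1.777639; u=(1.766440+(-18.837))/1.777639=-9.602940, w=(1.766440−(-18.837))/1.777639=11.590341
k=1: b·v=1.58×(-0.338)=-0.534040; √(2b)=1.777639; u=(-0.534040+4.787)/1.777639=2.392477, w=(-0.534040−4.787)/1.777639=-2.993319
k=2: b·v=1.58×2.798=4.420840; √(2b)=1.777639; u=(4.420840+(-39.506))/1.777639=-19.736945, w=(4.420840−(-39.506))/1.777639=24.710778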